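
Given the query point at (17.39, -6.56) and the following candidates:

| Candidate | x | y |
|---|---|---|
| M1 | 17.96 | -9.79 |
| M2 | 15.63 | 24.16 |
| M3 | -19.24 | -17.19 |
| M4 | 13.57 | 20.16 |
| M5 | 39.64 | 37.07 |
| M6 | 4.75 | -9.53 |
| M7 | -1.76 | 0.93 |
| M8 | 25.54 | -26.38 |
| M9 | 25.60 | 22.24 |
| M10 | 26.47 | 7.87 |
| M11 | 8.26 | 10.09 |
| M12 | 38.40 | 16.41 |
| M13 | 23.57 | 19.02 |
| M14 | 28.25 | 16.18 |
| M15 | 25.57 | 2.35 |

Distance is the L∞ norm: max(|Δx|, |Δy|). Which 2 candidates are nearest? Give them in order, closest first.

M1, M15

Distances from (17.39, -6.56):
M1: max(|0.57|, |-3.23|) = 3.23
M2: max(|-1.76|, |30.72|) = 30.72
M3: max(|-36.63|, |-10.63|) = 36.63
M4: max(|-3.82|, |26.72|) = 26.72
M5: max(|22.25|, |43.63|) = 43.63
M6: max(|-12.64|, |-2.97|) = 12.64
M7: max(|-19.15|, |7.49|) = 19.15
M8: max(|8.15|, |-19.82|) = 19.82
M9: max(|8.21|, |28.80|) = 28.80
M10: max(|9.08|, |14.43|) = 14.43
M11: max(|-9.13|, |16.65|) = 16.65
M12: max(|21.01|, |22.97|) = 22.97
M13: max(|6.18|, |25.58|) = 25.58
M14: max(|10.86|, |22.74|) = 22.74
M15: max(|8.18|, |8.91|) = 8.91
Sorted: M1 (3.23) < M15 (8.91) < M6 (12.64) < M10 (14.43) < …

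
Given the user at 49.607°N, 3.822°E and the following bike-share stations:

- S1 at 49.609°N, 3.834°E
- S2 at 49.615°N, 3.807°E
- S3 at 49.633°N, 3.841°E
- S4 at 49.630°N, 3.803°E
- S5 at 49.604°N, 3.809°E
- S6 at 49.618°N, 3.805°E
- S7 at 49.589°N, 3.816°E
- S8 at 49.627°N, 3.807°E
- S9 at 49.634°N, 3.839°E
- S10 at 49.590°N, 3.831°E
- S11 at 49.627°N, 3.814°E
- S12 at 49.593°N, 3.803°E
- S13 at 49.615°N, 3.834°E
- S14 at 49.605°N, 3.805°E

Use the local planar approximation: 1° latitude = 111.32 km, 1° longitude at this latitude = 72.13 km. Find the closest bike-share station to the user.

Distances from 49.607°N, 3.822°E:
S1: √((0.002·111.32)² + (0.012·72.13)²) = √(0.04957 + 0.74919) = 0.894 km
S2: √((0.008·111.32)² + (-0.015·72.13)²) = √(0.79310 + 1.17062) = 1.401 km
S3: √((0.026·111.32)² + (0.019·72.13)²) = √(8.37709 + 1.87819) = 3.202 km
S4: √((0.023·111.32)² + (-0.019·72.13)²) = √(6.55544 + 1.87819) = 2.904 km
S5: √((-0.003·111.32)² + (-0.013·72.13)²) = √(0.11153 + 0.87926) = 0.995 km
S6: √((0.011·111.32)² + (-0.017·72.13)²) = √(1.49945 + 1.50359) = 1.733 km
S7: √((-0.018·111.32)² + (-0.006·72.13)²) = √(4.01505 + 0.18730) = 2.050 km
S8: √((0.020·111.32)² + (-0.015·72.13)²) = √(4.95686 + 1.17062) = 2.475 km
S9: √((0.027·111.32)² + (0.017·72.13)²) = √(9.03387 + 1.50359) = 3.246 km
S10: √((-0.017·111.32)² + (0.009·72.13)²) = √(3.58133 + 0.42142) = 2.001 km
S11: √((0.020·111.32)² + (-0.008·72.13)²) = √(4.95686 + 0.33298) = 2.300 km
S12: √((-0.014·111.32)² + (-0.019·72.13)²) = √(2.42886 + 1.87819) = 2.075 km
S13: √((0.008·111.32)² + (0.012·72.13)²) = √(0.79310 + 0.74919) = 1.242 km
S14: √((-0.002·111.32)² + (-0.017·72.13)²) = √(0.04957 + 1.50359) = 1.246 km
Minimum: S1 at 0.894 km.

S1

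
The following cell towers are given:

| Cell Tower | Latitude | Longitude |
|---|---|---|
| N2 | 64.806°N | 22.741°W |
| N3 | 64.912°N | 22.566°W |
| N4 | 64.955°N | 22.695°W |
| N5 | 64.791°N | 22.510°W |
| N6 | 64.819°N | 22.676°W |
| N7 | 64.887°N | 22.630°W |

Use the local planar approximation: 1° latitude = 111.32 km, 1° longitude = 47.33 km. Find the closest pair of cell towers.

N2 and N6

Pairwise distances:
N2–N3: 14.417 km
N2–N4: 16.729 km
N2–N5: 11.060 km
N2–N6: 3.400 km
N2–N7: 10.436 km
N3–N4: 7.758 km
N3–N5: 13.728 km
N3–N6: 11.588 km
N3–N7: 4.113 km
N4–N5: 20.248 km
N4–N6: 15.166 km
N4–N7: 8.171 km
N5–N6: 8.452 km
N5–N7: 12.102 km
N6–N7: 7.877 km
Closest pair: N2–N6 at 3.400 km.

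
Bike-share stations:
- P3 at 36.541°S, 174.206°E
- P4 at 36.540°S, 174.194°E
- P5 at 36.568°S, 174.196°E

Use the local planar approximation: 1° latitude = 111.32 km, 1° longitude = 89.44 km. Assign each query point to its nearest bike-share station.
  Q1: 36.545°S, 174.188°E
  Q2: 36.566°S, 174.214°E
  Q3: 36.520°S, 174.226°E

Q1 at 36.545°S, 174.188°E:
  P3: √((0.004·111.32)² + (0.018·89.44)²) = √(0.19827 + 2.59184) = 1.670 km
  P4: √((0.005·111.32)² + (0.006·89.44)²) = √(0.30980 + 0.28798) = 0.773 km
  P5: √((-0.023·111.32)² + (0.008·89.44)²) = √(6.55544 + 0.51197) = 2.658 km
  → nearest: P4 (0.773 km)
Q2 at 36.566°S, 174.214°E:
  P3: √((0.025·111.32)² + (-0.008·89.44)²) = √(7.74509 + 0.51197) = 2.874 km
  P4: √((0.026·111.32)² + (-0.020·89.44)²) = √(8.37709 + 3.19981) = 3.402 km
  P5: √((-0.002·111.32)² + (-0.018·89.44)²) = √(0.04957 + 2.59184) = 1.625 km
  → nearest: P5 (1.625 km)
Q3 at 36.520°S, 174.226°E:
  P3: √((-0.021·111.32)² + (-0.020·89.44)²) = √(5.46493 + 3.19981) = 2.944 km
  P4: √((-0.020·111.32)² + (-0.032·89.44)²) = √(4.95686 + 8.19150) = 3.626 km
  P5: √((-0.048·111.32)² + (-0.030·89.44)²) = √(28.55150 + 7.19956) = 5.979 km
  → nearest: P3 (2.944 km)

Q1→P4; Q2→P5; Q3→P3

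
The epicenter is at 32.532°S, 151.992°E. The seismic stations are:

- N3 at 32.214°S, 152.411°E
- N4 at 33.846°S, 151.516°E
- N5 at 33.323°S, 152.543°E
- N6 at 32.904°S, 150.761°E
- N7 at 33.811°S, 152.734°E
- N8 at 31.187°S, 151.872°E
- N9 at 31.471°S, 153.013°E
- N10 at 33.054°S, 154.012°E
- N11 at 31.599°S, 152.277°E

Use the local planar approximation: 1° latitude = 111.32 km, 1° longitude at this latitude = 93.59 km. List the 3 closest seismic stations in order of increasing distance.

Distances from 32.532°S, 151.992°E:
N3: √((0.318·111.32)² + (0.419·93.59)²) = √(1253.14301 + 1537.75427) = 52.829 km
N4: √((-1.314·111.32)² + (-0.476·93.59)²) = √(21396.22350 + 1984.59915) = 152.908 km
N5: √((-0.791·111.32)² + (0.551·93.59)²) = √(7753.52805 + 2659.26791) = 102.043 km
N6: √((-0.372·111.32)² + (-1.231·93.59)²) = √(1714.87423 + 13273.18050) = 122.426 km
N7: √((-1.279·111.32)² + (0.742·93.59)²) = √(20271.57462 + 4822.43858) = 158.411 km
N8: √((1.345·111.32)² + (-0.120·93.59)²) = √(22417.69541 + 126.13087) = 150.146 km
N9: √((1.061·111.32)² + (1.021·93.59)²) = √(13950.09493 + 9130.83256) = 151.924 km
N10: √((-0.522·111.32)² + (2.020·93.59)²) = √(3376.66053 + 35740.58308) = 197.781 km
N11: √((0.933·111.32)² + (0.285·93.59)²) = √(10787.22365 + 711.45693) = 107.232 km
Sorted: N3 (52.829 km) < N5 (102.043 km) < N11 (107.232 km) < N6 (122.426 km) < N8 (150.146 km) < …

N3, N5, N11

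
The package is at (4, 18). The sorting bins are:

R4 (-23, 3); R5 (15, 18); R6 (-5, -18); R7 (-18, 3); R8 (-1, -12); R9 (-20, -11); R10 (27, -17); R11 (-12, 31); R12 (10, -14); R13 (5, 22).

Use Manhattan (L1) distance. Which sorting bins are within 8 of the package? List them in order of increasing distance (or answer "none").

R13

Distances from (4, 18):
R4: |-27| + |-15| = 27 + 15 = 42
R5: |11| + |0| = 11 + 0 = 11
R6: |-9| + |-36| = 9 + 36 = 45
R7: |-22| + |-15| = 22 + 15 = 37
R8: |-5| + |-30| = 5 + 30 = 35
R9: |-24| + |-29| = 24 + 29 = 53
R10: |23| + |-35| = 23 + 35 = 58
R11: |-16| + |13| = 16 + 13 = 29
R12: |6| + |-32| = 6 + 32 = 38
R13: |1| + |4| = 1 + 4 = 5
Threshold 8: R13 (5) is within range.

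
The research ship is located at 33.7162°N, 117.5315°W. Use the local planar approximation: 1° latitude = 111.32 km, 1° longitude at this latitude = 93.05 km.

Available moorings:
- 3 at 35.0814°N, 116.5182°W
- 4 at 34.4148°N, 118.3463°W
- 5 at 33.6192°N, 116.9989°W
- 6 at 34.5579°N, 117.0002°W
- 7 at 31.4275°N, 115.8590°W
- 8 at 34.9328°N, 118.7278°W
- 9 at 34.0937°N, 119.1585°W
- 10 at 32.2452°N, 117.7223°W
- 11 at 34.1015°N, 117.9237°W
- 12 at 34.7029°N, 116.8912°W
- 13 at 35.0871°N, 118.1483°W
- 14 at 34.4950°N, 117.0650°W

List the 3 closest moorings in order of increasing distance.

5, 11, 14

Distances from 33.7162°N, 117.5315°W:
3: √((1.3652·111.32)² + (1.0133·93.05)²) = √(23096.116129 + 8890.144914) = 178.8470 km
4: √((0.6986·111.32)² + (-0.8148·93.05)²) = √(6047.885465 + 5748.238718) = 108.6100 km
5: √((-0.0970·111.32)² + (0.5326·93.05)²) = √(116.597668 + 2456.037984) = 50.7212 km
6: √((0.8417·111.32)² + (0.5313·93.05)²) = √(8779.323449 + 2444.062946) = 105.9405 km
7: √((-2.2887·111.32)² + (1.6725·93.05)²) = √(64911.872087 + 24219.490783) = 298.5488 km
8: √((1.2166·111.32)² + (-1.1963·93.05)²) = √(18341.802788 + 12391.188406) = 175.3083 km
9: √((0.3775·111.32)² + (-1.6270·93.05)²) = √(1765.957743 + 22919.643639) = 157.1165 km
10: √((-1.4710·111.32)² + (-0.1908·93.05)²) = √(26814.625803 + 315.202386) = 164.7113 km
11: √((0.3853·111.32)² + (-0.3922·93.05)²) = √(1839.689007 + 1331.827364) = 56.3162 km
12: √((0.9867·111.32)² + (0.6403·93.05)²) = √(12064.703458 + 3549.766271) = 124.9579 km
13: √((1.3709·111.32)² + (-0.6168·93.05)²) = √(23289.381131 + 3293.983998) = 163.0441 km
14: √((0.7788·111.32)² + (0.4665·93.05)²) = √(7516.199190 + 1884.239271) = 96.9559 km
Sorted: 5 (50.7212 km) < 11 (56.3162 km) < 14 (96.9559 km) < 6 (105.9405 km) < 4 (108.6100 km) < …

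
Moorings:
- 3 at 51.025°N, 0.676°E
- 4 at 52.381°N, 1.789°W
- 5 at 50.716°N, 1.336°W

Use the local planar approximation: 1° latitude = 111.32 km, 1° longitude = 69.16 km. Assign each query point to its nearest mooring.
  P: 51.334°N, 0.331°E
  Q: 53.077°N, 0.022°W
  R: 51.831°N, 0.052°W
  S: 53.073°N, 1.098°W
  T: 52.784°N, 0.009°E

P→3; Q→4; R→3; S→4; T→4

P at 51.334°N, 0.331°E:
  3: 41.863 km
  4: 187.301 km
  5: 134.256 km
  → nearest: 3 (41.863 km)
Q at 53.077°N, 0.022°W:
  3: 233.474 km
  4: 144.697 km
  5: 278.094 km
  → nearest: 4 (144.697 km)
R at 51.831°N, 0.052°W:
  3: 102.885 km
  4: 134.833 km
  5: 152.617 km
  → nearest: 3 (102.885 km)
S at 53.073°N, 1.098°W:
  3: 258.900 km
  4: 90.653 km
  5: 262.897 km
  → nearest: 4 (90.653 km)
T at 52.784°N, 0.009°E:
  3: 201.172 km
  4: 132.195 km
  5: 248.293 km
  → nearest: 4 (132.195 km)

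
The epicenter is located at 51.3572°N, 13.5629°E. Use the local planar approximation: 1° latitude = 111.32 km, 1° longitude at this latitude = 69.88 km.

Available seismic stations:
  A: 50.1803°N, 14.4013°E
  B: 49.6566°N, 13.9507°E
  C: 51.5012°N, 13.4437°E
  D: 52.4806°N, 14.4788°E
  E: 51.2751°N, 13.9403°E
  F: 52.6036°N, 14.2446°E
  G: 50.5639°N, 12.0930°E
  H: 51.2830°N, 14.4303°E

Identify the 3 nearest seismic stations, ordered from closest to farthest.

Distances from 51.3572°N, 13.5629°E:
A: 143.5157 km
B: 191.2406 km
C: 18.0651 km
D: 140.4835 km
E: 27.9114 km
F: 146.6992 km
G: 135.4599 km
H: 61.1741 km
Sorted: C (18.0651 km) < E (27.9114 km) < H (61.1741 km) < G (135.4599 km) < D (140.4835 km) < …

C, E, H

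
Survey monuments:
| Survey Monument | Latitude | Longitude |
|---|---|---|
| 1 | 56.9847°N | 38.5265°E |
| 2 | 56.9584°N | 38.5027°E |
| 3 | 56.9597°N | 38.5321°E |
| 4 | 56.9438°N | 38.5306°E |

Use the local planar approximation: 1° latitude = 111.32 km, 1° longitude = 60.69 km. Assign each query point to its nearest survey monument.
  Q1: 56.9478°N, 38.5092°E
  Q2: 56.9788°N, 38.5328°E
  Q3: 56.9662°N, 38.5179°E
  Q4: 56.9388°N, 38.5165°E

Q1 at 56.9478°N, 38.5092°E:
  1: √((0.0369·111.32)² + (0.0173·60.69)²) = √(16.873265 + 1.102368) = 4.2398 km
  2: √((0.0106·111.32)² + (-0.0065·60.69)²) = √(1.392381 + 0.155618) = 1.2442 km
  3: √((0.0119·111.32)² + (0.0229·60.69)²) = √(1.754851 + 1.931547) = 1.9200 km
  4: √((-0.0040·111.32)² + (0.0214·60.69)²) = √(0.198274 + 1.686793) = 1.3730 km
  → nearest: 2 (1.2442 km)
Q2 at 56.9788°N, 38.5328°E:
  1: √((0.0059·111.32)² + (-0.0063·60.69)²) = √(0.431370 + 0.146189) = 0.7600 km
  2: √((-0.0204·111.32)² + (-0.0301·60.69)²) = √(5.157114 + 3.337085) = 2.9145 km
  3: √((-0.0191·111.32)² + (-0.0007·60.69)²) = √(4.520777 + 0.001805) = 2.1266 km
  4: √((-0.0350·111.32)² + (-0.0022·60.69)²) = √(15.180374 + 0.017827) = 3.8985 km
  → nearest: 1 (0.7600 km)
Q3 at 56.9662°N, 38.5179°E:
  1: √((0.0185·111.32)² + (0.0086·60.69)²) = √(4.241211 + 0.272415) = 2.1245 km
  2: √((-0.0078·111.32)² + (-0.0152·60.69)²) = √(0.753938 + 0.850984) = 1.2669 km
  3: √((-0.0065·111.32)² + (0.0142·60.69)²) = √(0.523568 + 0.742696) = 1.1253 km
  4: √((-0.0224·111.32)² + (0.0127·60.69)²) = √(6.217881 + 0.594076) = 2.6100 km
  → nearest: 3 (1.1253 km)
Q4 at 56.9388°N, 38.5165°E:
  1: √((0.0459·111.32)² + (0.0100·60.69)²) = √(26.107890 + 0.368328) = 5.1455 km
  2: √((0.0196·111.32)² + (-0.0138·60.69)²) = √(4.760565 + 0.701443) = 2.3371 km
  3: √((0.0209·111.32)² + (0.0156·60.69)²) = √(5.413012 + 0.896362) = 2.5118 km
  4: √((0.0050·111.32)² + (0.0141·60.69)²) = √(0.309804 + 0.732272) = 1.0208 km
  → nearest: 4 (1.0208 km)

Q1→2; Q2→1; Q3→3; Q4→4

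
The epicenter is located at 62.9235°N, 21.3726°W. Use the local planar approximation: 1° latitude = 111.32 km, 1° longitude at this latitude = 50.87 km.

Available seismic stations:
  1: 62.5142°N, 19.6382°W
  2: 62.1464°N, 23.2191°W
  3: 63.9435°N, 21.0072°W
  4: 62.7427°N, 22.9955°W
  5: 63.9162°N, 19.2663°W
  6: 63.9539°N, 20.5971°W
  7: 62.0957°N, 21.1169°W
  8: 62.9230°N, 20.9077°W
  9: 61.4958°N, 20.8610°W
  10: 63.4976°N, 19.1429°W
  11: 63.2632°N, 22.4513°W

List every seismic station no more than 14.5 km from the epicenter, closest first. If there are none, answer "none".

none

Distances from 62.9235°N, 21.3726°W:
1: √((-0.4093·111.32)² + (1.7344·50.87)²) = √(2076.012120 + 7784.343736) = 99.2993 km
2: √((-0.7771·111.32)² + (-1.8465·50.87)²) = √(7483.421602 + 8823.118238) = 127.6971 km
3: √((1.0200·111.32)² + (0.3654·50.87)²) = √(12892.784953 + 345.509952) = 115.0578 km
4: √((-0.1808·111.32)² + (-1.6229·50.87)²) = √(405.082282 + 6815.645535) = 84.9749 km
5: √((0.9927·111.32)² + (2.1063·50.87)²) = √(12211.877498 + 11480.582685) = 153.9236 km
6: √((1.0304·111.32)² + (0.7755·50.87)²) = √(13157.036980 + 1556.277647) = 121.2985 km
7: √((-0.8278·111.32)² + (0.2557·50.87)²) = √(8491.750773 + 169.193990) = 93.0642 km
8: √((-0.0005·111.32)² + (0.4649·50.87)²) = √(0.003098 + 559.297100) = 23.6495 km
9: √((-1.4277·111.32)² + (0.5116·50.87)²) = √(25259.242035 + 677.305414) = 161.0483 km
10: √((0.5741·111.32)² + (2.2297·50.87)²) = √(4084.336251 + 12865.194102) = 130.1904 km
11: √((0.3397·111.32)² + (-1.0787·50.87)²) = √(1430.004780 + 3011.097600) = 66.6416 km
Threshold 14.5 km: none within range.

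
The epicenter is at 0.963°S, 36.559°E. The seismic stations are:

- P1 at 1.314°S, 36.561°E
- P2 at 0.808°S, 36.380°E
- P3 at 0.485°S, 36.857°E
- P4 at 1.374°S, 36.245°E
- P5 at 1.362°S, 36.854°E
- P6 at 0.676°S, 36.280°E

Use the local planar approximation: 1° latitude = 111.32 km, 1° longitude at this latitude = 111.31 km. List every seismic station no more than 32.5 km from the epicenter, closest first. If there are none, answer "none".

P2

Distances from 0.963°S, 36.559°E:
P1: 39.074 km
P2: 26.357 km
P3: 62.703 km
P4: 57.575 km
P5: 55.237 km
P6: 44.555 km
Threshold 32.5 km: P2 (26.357 km) is within range.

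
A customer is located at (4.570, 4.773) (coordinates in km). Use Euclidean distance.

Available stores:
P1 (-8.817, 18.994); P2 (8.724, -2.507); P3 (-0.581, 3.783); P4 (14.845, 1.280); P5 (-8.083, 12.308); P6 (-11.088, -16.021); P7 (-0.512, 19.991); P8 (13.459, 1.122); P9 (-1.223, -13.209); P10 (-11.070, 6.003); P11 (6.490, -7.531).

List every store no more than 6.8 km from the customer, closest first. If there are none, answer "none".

P3

Distances from (4.570, 4.773):
P1: 19.531 km
P2: 8.382 km
P3: 5.245 km
P4: 10.852 km
P5: 14.727 km
P6: 26.030 km
P7: 16.044 km
P8: 9.610 km
P9: 18.892 km
P10: 15.688 km
P11: 12.453 km
Threshold 6.8 km: P3 (5.245 km) is within range.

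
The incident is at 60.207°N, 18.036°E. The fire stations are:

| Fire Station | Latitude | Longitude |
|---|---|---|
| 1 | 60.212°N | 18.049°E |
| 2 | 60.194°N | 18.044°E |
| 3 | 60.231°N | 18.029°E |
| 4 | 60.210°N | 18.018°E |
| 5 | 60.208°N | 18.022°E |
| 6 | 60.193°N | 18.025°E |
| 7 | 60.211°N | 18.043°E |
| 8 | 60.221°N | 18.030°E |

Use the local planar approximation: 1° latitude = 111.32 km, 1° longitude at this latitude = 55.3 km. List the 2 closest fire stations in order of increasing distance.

Distances from 60.207°N, 18.036°E:
1: 0.909 km
2: 1.513 km
3: 2.700 km
4: 1.050 km
5: 0.782 km
6: 1.673 km
7: 0.590 km
8: 1.593 km
Sorted: 7 (0.590 km) < 5 (0.782 km) < 1 (0.909 km) < 4 (1.050 km) < …

7, 5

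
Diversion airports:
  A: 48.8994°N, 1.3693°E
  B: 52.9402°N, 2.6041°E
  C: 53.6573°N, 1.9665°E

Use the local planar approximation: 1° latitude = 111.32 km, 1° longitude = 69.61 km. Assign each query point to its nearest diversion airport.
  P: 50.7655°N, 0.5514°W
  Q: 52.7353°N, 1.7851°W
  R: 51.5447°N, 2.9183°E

P at 50.7655°N, 0.5514°W:
  A: √((-1.8661·111.32)² + (1.9207·69.61)²) = √(43153.519454 + 17875.670480) = 247.0409 km
  B: √((2.1747·111.32)² + (3.1555·69.61)²) = √(58606.408010 + 48248.035670) = 326.8860 km
  C: √((2.8918·111.32)² + (2.5179·69.61)²) = √(103629.380539 + 30719.930101) = 366.5369 km
  → nearest: A (247.0409 km)
Q at 52.7353°N, 1.7851°W:
  A: √((-3.8359·111.32)² + (3.1544·69.61)²) = √(182339.579505 + 48214.403226) = 480.1604 km
  B: √((0.2049·111.32)² + (4.3892·69.61)²) = √(520.271830 + 93349.932570) = 306.3824 km
  C: √((0.9220·111.32)² + (3.7516·69.61)²) = √(10534.361980 + 68198.735436) = 280.5942 km
  → nearest: C (280.5942 km)
R at 51.5447°N, 2.9183°E:
  A: √((-2.6453·111.32)² + (-1.5490·69.61)²) = √(86715.405479 + 11626.422554) = 313.5950 km
  B: √((1.3955·111.32)² + (-0.3142·69.61)²) = √(24132.709051 + 478.360850) = 156.8792 km
  C: √((2.1126·111.32)² + (-0.9518·69.61)²) = √(55307.107536 + 4389.698258) = 244.3293 km
  → nearest: B (156.8792 km)

P→A; Q→C; R→B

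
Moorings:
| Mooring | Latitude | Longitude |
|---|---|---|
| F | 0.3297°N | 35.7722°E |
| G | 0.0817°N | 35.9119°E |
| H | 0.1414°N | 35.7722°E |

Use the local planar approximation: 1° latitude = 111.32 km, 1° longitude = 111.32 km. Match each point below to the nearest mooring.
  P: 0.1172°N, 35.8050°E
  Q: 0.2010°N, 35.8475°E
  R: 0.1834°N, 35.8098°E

P at 0.1172°N, 35.8050°E:
  F: √((0.2125·111.32)² + (-0.0328·111.32)²) = √(559.582680 + 13.331962) = 23.9356 km
  G: √((-0.0355·111.32)² + (0.1069·111.32)²) = √(15.617197 + 141.612570) = 12.5391 km
  H: √((0.0242·111.32)² + (-0.0328·111.32)²) = √(7.257334 + 13.331962) = 4.5375 km
  → nearest: H (4.5375 km)
Q at 0.2010°N, 35.8475°E:
  F: √((0.1287·111.32)² + (-0.0753·111.32)²) = √(205.259605 + 70.264563) = 16.5989 km
  G: √((-0.1193·111.32)² + (0.0644·111.32)²) = √(176.371043 + 51.394676) = 15.0919 km
  H: √((-0.0596·111.32)² + (-0.0753·111.32)²) = √(44.018873 + 70.264563) = 10.6903 km
  → nearest: H (10.6903 km)
R at 0.1834°N, 35.8098°E:
  F: √((0.1463·111.32)² + (-0.0376·111.32)²) = √(265.237574 + 17.519515) = 16.8154 km
  G: √((-0.1017·111.32)² + (0.1021·111.32)²) = √(128.170566 + 129.180773) = 16.0422 km
  H: √((-0.0420·111.32)² + (-0.0376·111.32)²) = √(21.859739 + 17.519515) = 6.2753 km
  → nearest: H (6.2753 km)

P→H; Q→H; R→H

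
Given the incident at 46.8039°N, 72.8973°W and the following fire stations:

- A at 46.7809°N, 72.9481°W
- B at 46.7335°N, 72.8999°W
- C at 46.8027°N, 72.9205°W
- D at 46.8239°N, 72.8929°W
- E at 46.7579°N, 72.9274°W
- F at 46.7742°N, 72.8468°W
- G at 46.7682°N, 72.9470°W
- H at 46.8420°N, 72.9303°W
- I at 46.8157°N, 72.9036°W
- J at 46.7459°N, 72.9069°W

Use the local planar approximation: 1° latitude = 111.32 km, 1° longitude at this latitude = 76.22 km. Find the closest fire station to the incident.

Distances from 46.8039°N, 72.8973°W:
A: √((-0.0230·111.32)² + (-0.0508·76.22)²) = √(6.555443 + 14.992198) = 4.6419 km
B: √((-0.0704·111.32)² + (-0.0026·76.22)²) = √(61.417440 + 0.039272) = 7.8394 km
C: √((-0.0012·111.32)² + (-0.0232·76.22)²) = √(0.017845 + 3.126899) = 1.7733 km
D: √((0.0200·111.32)² + (0.0044·76.22)²) = √(4.956857 + 0.112472) = 2.2515 km
E: √((-0.0460·111.32)² + (-0.0301·76.22)²) = √(26.221773 + 5.263455) = 5.6112 km
F: √((-0.0297·111.32)² + (0.0505·76.22)²) = √(10.930985 + 14.815648) = 5.0741 km
G: √((-0.0357·111.32)² + (-0.0497·76.22)²) = √(15.793662 + 14.349959) = 5.4903 km
H: √((0.0381·111.32)² + (-0.0330·76.22)²) = √(17.988558 + 6.326533) = 4.9310 km
I: √((0.0118·111.32)² + (-0.0063·76.22)²) = √(1.725482 + 0.230579) = 1.3986 km
J: √((-0.0580·111.32)² + (-0.0096·76.22)²) = √(41.687167 + 0.535402) = 6.4979 km
Minimum: I at 1.3986 km.

I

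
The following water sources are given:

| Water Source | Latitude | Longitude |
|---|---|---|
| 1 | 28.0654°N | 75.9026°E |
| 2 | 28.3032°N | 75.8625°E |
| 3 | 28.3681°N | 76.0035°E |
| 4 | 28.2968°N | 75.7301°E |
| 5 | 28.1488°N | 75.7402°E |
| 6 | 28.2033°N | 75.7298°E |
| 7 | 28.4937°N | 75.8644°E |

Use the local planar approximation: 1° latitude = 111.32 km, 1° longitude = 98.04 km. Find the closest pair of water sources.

5 and 6

Pairwise distances:
1–2: 26.7622 km
1–3: 35.1186 km
1–4: 30.8150 km
1–5: 18.4308 km
1–6: 22.8618 km
1–7: 47.8252 km
2–3: 15.5977 km
2–4: 13.0000 km
2–5: 20.9568 km
2–6: 17.1152 km
2–7: 21.2073 km
3–4: 27.9546 km
3–5: 35.5293 km
3–6: 32.5054 km
3–7: 19.5312 km
4–5: 16.5051 km
4–6: 10.4085 km
4–7: 25.5696 km
5–6: 6.1520 km
5–7: 40.2789 km
6–7: 34.9170 km
Closest pair: 5–6 at 6.1520 km.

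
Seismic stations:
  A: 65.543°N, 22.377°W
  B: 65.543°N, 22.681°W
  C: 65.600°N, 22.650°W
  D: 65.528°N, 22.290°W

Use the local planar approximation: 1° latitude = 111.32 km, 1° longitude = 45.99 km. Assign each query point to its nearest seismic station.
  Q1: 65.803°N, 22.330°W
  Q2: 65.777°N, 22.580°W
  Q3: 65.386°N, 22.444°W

Q1 at 65.803°N, 22.330°W:
  A: 29.024 km
  B: 33.140 km
  C: 26.968 km
  D: 30.668 km
  → nearest: C (26.968 km)
Q2 at 65.777°N, 22.580°W:
  A: 27.671 km
  B: 26.460 km
  C: 19.965 km
  D: 30.760 km
  → nearest: C (19.965 km)
Q3 at 65.386°N, 22.444°W:
  A: 17.747 km
  B: 20.597 km
  C: 25.637 km
  D: 17.322 km
  → nearest: D (17.322 km)

Q1→C; Q2→C; Q3→D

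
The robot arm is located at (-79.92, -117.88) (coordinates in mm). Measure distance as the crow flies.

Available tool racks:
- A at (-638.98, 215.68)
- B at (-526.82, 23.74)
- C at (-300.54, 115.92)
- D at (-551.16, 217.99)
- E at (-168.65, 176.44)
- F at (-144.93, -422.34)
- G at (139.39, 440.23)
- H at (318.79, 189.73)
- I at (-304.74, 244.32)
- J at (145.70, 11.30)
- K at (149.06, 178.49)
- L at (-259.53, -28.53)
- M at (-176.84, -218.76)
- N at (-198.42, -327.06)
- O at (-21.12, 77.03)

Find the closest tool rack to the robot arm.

Distances from (-79.92, -117.88):
A: √((-559.06)² + (333.56)²) = √(312548.0836 + 111262.2736) = 651.01 mm
B: √((-446.90)² + (141.62)²) = √(199719.6100 + 20056.2244) = 468.80 mm
C: √((-220.62)² + (233.80)²) = √(48673.1844 + 54662.4400) = 321.46 mm
D: √((-471.24)² + (335.87)²) = √(222067.1376 + 112808.6569) = 578.68 mm
E: √((-88.73)² + (294.32)²) = √(7873.0129 + 86624.2624) = 307.40 mm
F: √((-65.01)² + (-304.46)²) = √(4226.3001 + 92695.8916) = 311.32 mm
G: √((219.31)² + (558.11)²) = √(48096.8761 + 311486.7721) = 599.65 mm
H: √((398.71)² + (307.61)²) = √(158969.6641 + 94623.9121) = 503.58 mm
I: √((-224.82)² + (362.20)²) = √(50544.0324 + 131188.8400) = 426.30 mm
J: √((225.62)² + (129.18)²) = √(50904.3844 + 16687.4724) = 259.98 mm
K: √((228.98)² + (296.37)²) = √(52431.8404 + 87835.1769) = 374.52 mm
L: √((-179.61)² + (89.35)²) = √(32259.7521 + 7983.4225) = 200.61 mm
M: √((-96.92)² + (-100.88)²) = √(9393.4864 + 10176.7744) = 139.89 mm
N: √((-118.50)² + (-209.18)²) = √(14042.2500 + 43756.2724) = 240.41 mm
O: √((58.80)² + (194.91)²) = √(3457.4400 + 37989.9081) = 203.59 mm
Minimum: M at 139.89 mm.

M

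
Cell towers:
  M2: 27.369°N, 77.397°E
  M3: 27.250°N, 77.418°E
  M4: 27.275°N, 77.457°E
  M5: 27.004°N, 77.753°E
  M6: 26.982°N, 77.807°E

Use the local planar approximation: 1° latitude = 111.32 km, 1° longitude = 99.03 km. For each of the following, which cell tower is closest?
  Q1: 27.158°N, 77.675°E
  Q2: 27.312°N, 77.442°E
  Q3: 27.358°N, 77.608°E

Q1→M5; Q2→M4; Q3→M4

Q1 at 27.158°N, 77.675°E:
  M2: √((0.211·111.32)² + (-0.278·99.03)²) = √(551.71057 + 757.91962) = 36.189 km
  M3: √((0.092·111.32)² + (-0.257·99.03)²) = √(104.88709 + 647.73864) = 27.434 km
  M4: √((0.117·111.32)² + (-0.218·99.03)²) = √(169.63604 + 466.06506) = 25.213 km
  M5: √((-0.154·111.32)² + (0.078·99.03)²) = √(293.89205 + 59.66543) = 18.803 km
  M6: √((-0.176·111.32)² + (0.132·99.03)²) = √(383.85900 + 170.87614) = 23.553 km
  → nearest: M5 (18.803 km)
Q2 at 27.312°N, 77.442°E:
  M2: √((0.057·111.32)² + (-0.045·99.03)²) = √(40.26207 + 19.85906) = 7.754 km
  M3: √((-0.062·111.32)² + (-0.024·99.03)²) = √(47.63540 + 5.64880) = 7.300 km
  M4: √((-0.037·111.32)² + (0.015·99.03)²) = √(16.96484 + 2.20656) = 4.379 km
  M5: √((-0.308·111.32)² + (0.311·99.03)²) = √(1175.56820 + 948.53713) = 46.088 km
  M6: √((-0.330·111.32)² + (0.365·99.03)²) = √(1349.50431 + 1306.52970) = 51.537 km
  → nearest: M4 (4.379 km)
Q3 at 27.358°N, 77.608°E:
  M2: √((0.011·111.32)² + (-0.211·99.03)²) = √(1.49945 + 436.61482) = 20.931 km
  M3: √((-0.108·111.32)² + (-0.190·99.03)²) = √(144.54195 + 354.03057) = 22.329 km
  M4: √((-0.083·111.32)² + (-0.151·99.03)²) = √(85.36947 + 223.60806) = 17.578 km
  M5: √((-0.354·111.32)² + (0.145·99.03)²) = √(1552.93372 + 206.19093) = 41.942 km
  M6: √((-0.376·111.32)² + (0.199·99.03)²) = √(1751.95152 + 388.36467) = 46.264 km
  → nearest: M4 (17.578 km)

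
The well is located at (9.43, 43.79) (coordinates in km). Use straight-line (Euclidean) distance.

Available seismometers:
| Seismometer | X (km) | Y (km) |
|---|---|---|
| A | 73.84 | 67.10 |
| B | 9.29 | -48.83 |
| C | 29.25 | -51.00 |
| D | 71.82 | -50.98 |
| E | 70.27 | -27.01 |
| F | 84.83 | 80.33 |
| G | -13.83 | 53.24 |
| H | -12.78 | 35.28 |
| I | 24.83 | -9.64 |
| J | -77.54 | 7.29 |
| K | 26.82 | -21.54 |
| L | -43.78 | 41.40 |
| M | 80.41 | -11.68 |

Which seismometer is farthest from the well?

D

Distances from (9.43, 43.79):
A: √((64.41)² + (23.31)²) = √(4148.6481 + 543.3561) = 68.50 km
B: √((-0.14)² + (-92.62)²) = √(0.0196 + 8578.4644) = 92.62 km
C: √((19.82)² + (-94.79)²) = √(392.8324 + 8985.1441) = 96.84 km
D: √((62.39)² + (-94.77)²) = √(3892.5121 + 8981.3529) = 113.46 km
E: √((60.84)² + (-70.80)²) = √(3701.5056 + 5012.6400) = 93.35 km
F: √((75.40)² + (36.54)²) = √(5685.1600 + 1335.1716) = 83.79 km
G: √((-23.26)² + (9.45)²) = √(541.0276 + 89.3025) = 25.11 km
H: √((-22.21)² + (-8.51)²) = √(493.2841 + 72.4201) = 23.78 km
I: √((15.40)² + (-53.43)²) = √(237.1600 + 2854.7649) = 55.61 km
J: √((-86.97)² + (-36.50)²) = √(7563.7809 + 1332.2500) = 94.32 km
K: √((17.39)² + (-65.33)²) = √(302.4121 + 4268.0089) = 67.60 km
L: √((-53.21)² + (-2.39)²) = √(2831.3041 + 5.7121) = 53.26 km
M: √((70.98)² + (-55.47)²) = √(5038.1604 + 3076.9209) = 90.08 km
Maximum: D at 113.46 km.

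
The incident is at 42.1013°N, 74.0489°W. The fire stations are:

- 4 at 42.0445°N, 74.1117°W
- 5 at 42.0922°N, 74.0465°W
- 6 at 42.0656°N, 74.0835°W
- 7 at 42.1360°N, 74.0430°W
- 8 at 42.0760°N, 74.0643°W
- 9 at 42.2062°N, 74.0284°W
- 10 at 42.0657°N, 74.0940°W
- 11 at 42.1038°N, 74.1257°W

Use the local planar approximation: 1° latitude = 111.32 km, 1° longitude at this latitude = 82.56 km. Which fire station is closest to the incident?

Distances from 42.1013°N, 74.0489°W:
4: √((-0.0568·111.32)² + (-0.0628·82.56)²) = √(39.980025 + 26.881819) = 8.1769 km
5: √((-0.0091·111.32)² + (0.0024·82.56)²) = √(1.026193 + 0.039261) = 1.0322 km
6: √((-0.0357·111.32)² + (-0.0346·82.56)²) = √(15.793662 + 8.160026) = 4.8943 km
7: √((0.0347·111.32)² + (0.0059·82.56)²) = √(14.921255 + 0.237270) = 3.8934 km
8: √((-0.0253·111.32)² + (-0.0154·82.56)²) = √(7.932086 + 1.616519) = 3.0901 km
9: √((0.1049·111.32)² + (0.0205·82.56)²) = √(136.363259 + 2.864489) = 11.7995 km
10: √((-0.0356·111.32)² + (-0.0451·82.56)²) = √(15.705306 + 13.864125) = 5.4378 km
11: √((0.0025·111.32)² + (-0.0768·82.56)²) = √(0.077451 + 40.203310) = 6.3467 km
Minimum: 5 at 1.0322 km.

5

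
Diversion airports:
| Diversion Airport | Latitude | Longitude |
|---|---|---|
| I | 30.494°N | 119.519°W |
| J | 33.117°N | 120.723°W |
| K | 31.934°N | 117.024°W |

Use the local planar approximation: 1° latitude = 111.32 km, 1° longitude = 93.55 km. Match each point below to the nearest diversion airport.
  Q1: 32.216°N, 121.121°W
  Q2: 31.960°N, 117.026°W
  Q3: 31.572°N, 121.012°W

Q1→J; Q2→K; Q3→J

Q1 at 32.216°N, 121.121°W:
  I: √((-1.722·111.32)² + (1.602·93.55)²) = √(36746.22158 + 22460.14766) = 243.324 km
  J: √((0.901·111.32)² + (0.398·93.55)²) = √(10059.95359 + 1386.28884) = 106.987 km
  K: √((-0.282·111.32)² + (4.097·93.55)²) = √(985.47273 + 146899.22737) = 384.558 km
  → nearest: J (106.987 km)
Q2 at 31.960°N, 117.026°W:
  I: √((-1.466·111.32)² + (-2.493·93.55)²) = √(26632.64719 + 54391.63837) = 284.648 km
  J: √((1.157·111.32)² + (-3.697·93.55)²) = √(16588.72903 + 119615.23141) = 369.058 km
  K: √((-0.026·111.32)² + (0.002·93.55)²) = √(8.37709 + 0.03501) = 2.900 km
  → nearest: K (2.900 km)
Q3 at 31.572°N, 121.012°W:
  I: √((-1.078·111.32)² + (1.493·93.55)²) = √(14400.71041 + 19507.75080) = 184.143 km
  J: √((1.545·111.32)² + (0.289·93.55)²) = √(29580.35371 + 730.94259) = 174.101 km
  K: √((0.362·111.32)² + (3.988·93.55)²) = √(1623.91591 + 139186.74639) = 375.247 km
  → nearest: J (174.101 km)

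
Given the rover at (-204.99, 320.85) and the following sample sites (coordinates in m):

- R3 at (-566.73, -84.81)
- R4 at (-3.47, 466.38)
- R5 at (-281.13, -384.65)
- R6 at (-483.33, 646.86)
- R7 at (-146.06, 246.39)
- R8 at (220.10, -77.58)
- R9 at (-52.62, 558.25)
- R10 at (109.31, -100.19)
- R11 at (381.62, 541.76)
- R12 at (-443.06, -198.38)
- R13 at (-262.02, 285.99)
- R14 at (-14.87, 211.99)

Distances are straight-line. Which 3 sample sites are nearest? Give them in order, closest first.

R13, R7, R14

Distances from (-204.99, 320.85):
R3: 543.52 m
R4: 248.57 m
R5: 709.60 m
R6: 428.67 m
R7: 94.96 m
R8: 582.62 m
R9: 282.09 m
R10: 525.41 m
R11: 626.83 m
R12: 571.21 m
R13: 66.84 m
R14: 219.08 m
Sorted: R13 (66.84 m) < R7 (94.96 m) < R14 (219.08 m) < R4 (248.57 m) < R9 (282.09 m) < …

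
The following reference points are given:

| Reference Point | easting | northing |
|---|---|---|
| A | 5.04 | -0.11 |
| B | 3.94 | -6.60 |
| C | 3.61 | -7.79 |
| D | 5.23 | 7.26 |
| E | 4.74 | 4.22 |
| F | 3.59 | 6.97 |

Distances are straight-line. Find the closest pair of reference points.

B and C

Pairwise distances:
B–C: 1.23
D–F: 1.67
E–F: 2.98
D–E: 3.08
A–E: 4.34
A–B: 6.58
A–F: 7.23
A–D: 7.37
A–C: 7.81
B–E: 10.85
C–E: 12.06
B–F: 13.57
B–D: 13.92
C–F: 14.76
C–D: 15.14
Closest pair: B–C at 1.23.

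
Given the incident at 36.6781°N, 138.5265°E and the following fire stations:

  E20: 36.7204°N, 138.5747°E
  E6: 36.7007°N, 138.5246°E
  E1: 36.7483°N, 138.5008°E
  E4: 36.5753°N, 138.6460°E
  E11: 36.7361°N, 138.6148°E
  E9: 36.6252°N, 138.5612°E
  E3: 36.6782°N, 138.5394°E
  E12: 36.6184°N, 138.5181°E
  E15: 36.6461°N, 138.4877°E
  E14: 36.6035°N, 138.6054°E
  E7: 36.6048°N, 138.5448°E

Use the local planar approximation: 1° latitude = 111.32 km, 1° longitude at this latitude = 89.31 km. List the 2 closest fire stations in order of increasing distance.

Distances from 36.6781°N, 138.5265°E:
E20: 6.3800 km
E6: 2.5215 km
E1: 8.1448 km
E4: 15.6480 km
E11: 10.1920 km
E9: 6.6545 km
E3: 1.1522 km
E12: 6.6880 km
E15: 4.9696 km
E14: 10.8912 km
E7: 8.3218 km
Sorted: E3 (1.1522 km) < E6 (2.5215 km) < E15 (4.9696 km) < E20 (6.3800 km) < …

E3, E6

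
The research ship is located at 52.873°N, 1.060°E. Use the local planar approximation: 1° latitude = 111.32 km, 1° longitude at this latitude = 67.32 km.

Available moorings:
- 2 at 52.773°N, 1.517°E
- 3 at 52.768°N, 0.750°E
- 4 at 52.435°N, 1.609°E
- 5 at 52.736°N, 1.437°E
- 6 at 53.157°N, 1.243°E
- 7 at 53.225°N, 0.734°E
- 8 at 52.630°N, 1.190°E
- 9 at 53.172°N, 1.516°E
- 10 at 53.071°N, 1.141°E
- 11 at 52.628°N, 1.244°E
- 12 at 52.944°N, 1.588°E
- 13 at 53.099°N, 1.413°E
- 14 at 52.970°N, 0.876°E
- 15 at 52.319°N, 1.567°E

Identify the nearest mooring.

14

Distances from 52.873°N, 1.060°E:
2: √((-0.100·111.32)² + (0.457·67.32)²) = √(123.92142 + 946.49999) = 32.717 km
3: √((-0.105·111.32)² + (-0.310·67.32)²) = √(136.62337 + 435.52351) = 23.920 km
4: √((-0.438·111.32)² + (0.549·67.32)²) = √(2377.35817 + 1365.94403) = 61.183 km
5: √((-0.137·111.32)² + (0.377·67.32)²) = √(232.58812 + 644.12613) = 29.609 km
6: √((0.284·111.32)² + (0.183·67.32)²) = √(999.50064 + 151.77156) = 33.930 km
7: √((0.352·111.32)² + (-0.326·67.32)²) = √(1535.43601 + 481.64096) = 44.912 km
8: √((-0.243·111.32)² + (0.130·67.32)²) = √(731.74362 + 76.59050) = 28.431 km
9: √((0.299·111.32)² + (0.456·67.32)²) = √(1107.86992 + 942.36229) = 45.279 km
10: √((0.198·111.32)² + (0.081·67.32)²) = √(485.82155 + 29.73434) = 22.706 km
11: √((-0.245·111.32)² + (0.184·67.32)²) = √(743.83835 + 153.43480) = 29.955 km
12: √((0.071·111.32)² + (0.528·67.32)²) = √(62.46879 + 1263.44418) = 36.413 km
13: √((0.226·111.32)² + (0.353·67.32)²) = √(632.94107 + 564.72579) = 34.607 km
14: √((0.097·111.32)² + (-0.184·67.32)²) = √(116.59767 + 153.43480) = 16.433 km
15: √((-0.554·111.32)² + (0.507·67.32)²) = √(3803.34678 + 1164.94154) = 70.486 km
Minimum: 14 at 16.433 km.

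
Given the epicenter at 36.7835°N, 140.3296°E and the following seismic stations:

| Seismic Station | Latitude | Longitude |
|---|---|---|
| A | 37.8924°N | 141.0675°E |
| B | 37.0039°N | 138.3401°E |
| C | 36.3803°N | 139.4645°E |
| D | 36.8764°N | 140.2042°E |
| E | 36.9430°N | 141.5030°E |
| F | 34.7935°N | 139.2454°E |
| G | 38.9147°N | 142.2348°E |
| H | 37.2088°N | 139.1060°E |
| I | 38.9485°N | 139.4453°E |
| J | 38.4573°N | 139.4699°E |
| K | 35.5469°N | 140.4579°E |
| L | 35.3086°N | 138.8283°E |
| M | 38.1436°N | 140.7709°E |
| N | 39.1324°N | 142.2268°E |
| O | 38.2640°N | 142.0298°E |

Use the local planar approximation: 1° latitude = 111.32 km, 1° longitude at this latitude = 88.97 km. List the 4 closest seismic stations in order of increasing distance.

D, C, E, H

Distances from 36.7835°N, 140.3296°E:
A: √((1.1089·111.32)² + (0.7379·88.97)²) = √(15238.112034 + 4310.048943) = 139.8147 km
B: √((0.2204·111.32)² + (-1.9895·88.97)²) = √(601.962692 + 31331.058544) = 178.6981 km
C: √((-0.4032·111.32)² + (-0.8651·88.97)²) = √(2014.593564 + 5924.064865) = 89.0991 km
D: √((0.0929·111.32)² + (-0.1254·88.97)²) = √(106.949270 + 124.475034) = 15.2126 km
E: √((0.1595·111.32)² + (1.1734·88.97)²) = √(315.259201 + 10898.816709) = 105.8965 km
F: √((-1.9900·111.32)² + (-1.0842·88.97)²) = √(49074.123118 + 9304.777382) = 241.6173 km
G: √((2.1312·111.32)² + (1.9052·88.97)²) = √(56285.277331 + 28732.163348) = 291.5775 km
H: √((0.4253·111.32)² + (-1.2236·88.97)²) = √(2241.491833 + 11851.303436) = 118.7131 km
I: √((2.1650·111.32)² + (-0.8843·88.97)²) = √(58084.759661 + 6189.939883) = 253.5246 km
J: √((1.6738·111.32)² + (-0.8597·88.97)²) = √(34717.905953 + 5850.339033) = 201.4156 km
K: √((-1.2366·111.32)² + (0.1283·88.97)²) = √(18949.810863 + 130.298823) = 138.1308 km
L: √((-1.4749·111.32)² + (-1.5013·88.97)²) = √(26956.999251 + 17841.121480) = 211.6557 km
M: √((1.3601·111.32)² + (0.4413·88.97)²) = √(22923.877370 + 1541.540844) = 156.4143 km
N: √((2.3489·111.32)² + (1.8972·88.97)²) = √(68371.554022 + 28491.375276) = 311.2281 km
O: √((1.4805·111.32)² + (1.7002·88.97)²) = √(27162.092182 + 22881.642967) = 223.7046 km
Sorted: D (15.2126 km) < C (89.0991 km) < E (105.8965 km) < H (118.7131 km) < K (138.1308 km) < A (139.8147 km) < …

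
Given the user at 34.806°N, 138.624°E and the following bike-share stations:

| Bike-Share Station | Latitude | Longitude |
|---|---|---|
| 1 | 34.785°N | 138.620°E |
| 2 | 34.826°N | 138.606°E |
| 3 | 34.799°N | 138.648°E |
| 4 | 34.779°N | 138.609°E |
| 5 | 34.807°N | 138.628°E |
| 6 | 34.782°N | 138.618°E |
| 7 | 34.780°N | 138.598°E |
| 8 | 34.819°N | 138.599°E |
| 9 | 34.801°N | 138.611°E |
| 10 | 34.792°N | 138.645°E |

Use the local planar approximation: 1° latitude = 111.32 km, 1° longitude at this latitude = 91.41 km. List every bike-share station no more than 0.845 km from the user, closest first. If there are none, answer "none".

Distances from 34.806°N, 138.624°E:
1: √((-0.021·111.32)² + (-0.004·91.41)²) = √(5.46493 + 0.13369) = 2.366 km
2: √((0.020·111.32)² + (-0.018·91.41)²) = √(4.95686 + 2.70728) = 2.768 km
3: √((-0.007·111.32)² + (0.024·91.41)²) = √(0.60721 + 4.81293) = 2.328 km
4: √((-0.027·111.32)² + (-0.015·91.41)²) = √(9.03387 + 1.88005) = 3.304 km
5: √((0.001·111.32)² + (0.004·91.41)²) = √(0.01239 + 0.13369) = 0.382 km
6: √((-0.024·111.32)² + (-0.006·91.41)²) = √(7.13787 + 0.30081) = 2.727 km
7: √((-0.026·111.32)² + (-0.026·91.41)²) = √(8.37709 + 5.64851) = 3.745 km
8: √((0.013·111.32)² + (-0.025·91.41)²) = √(2.09427 + 5.22237) = 2.705 km
9: √((-0.005·111.32)² + (-0.013·91.41)²) = √(0.30980 + 1.41213) = 1.312 km
10: √((-0.014·111.32)² + (0.021·91.41)²) = √(2.42886 + 3.68490) = 2.473 km
Threshold 0.845 km: 5 (0.382 km) is within range.

5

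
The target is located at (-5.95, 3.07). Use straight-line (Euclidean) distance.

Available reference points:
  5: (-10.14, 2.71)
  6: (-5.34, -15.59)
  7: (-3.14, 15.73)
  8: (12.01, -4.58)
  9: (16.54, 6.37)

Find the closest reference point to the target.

5

Distances from (-5.95, 3.07):
5: √((-4.19)² + (-0.36)²) = √(17.5561 + 0.1296) = 4.21
6: √((0.61)² + (-18.66)²) = √(0.3721 + 348.1956) = 18.67
7: √((2.81)² + (12.66)²) = √(7.8961 + 160.2756) = 12.97
8: √((17.96)² + (-7.65)²) = √(322.5616 + 58.5225) = 19.52
9: √((22.49)² + (3.30)²) = √(505.8001 + 10.8900) = 22.73
Minimum: 5 at 4.21.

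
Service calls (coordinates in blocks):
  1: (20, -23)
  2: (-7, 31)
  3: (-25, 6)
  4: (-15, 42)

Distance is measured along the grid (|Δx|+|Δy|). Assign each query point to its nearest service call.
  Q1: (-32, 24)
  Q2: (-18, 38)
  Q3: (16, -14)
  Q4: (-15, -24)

Q1→3; Q2→4; Q3→1; Q4→1

Q1 at (-32, 24):
  1: 99 blocks
  2: 32 blocks
  3: 25 blocks
  4: 35 blocks
  → nearest: 3 (25 blocks)
Q2 at (-18, 38):
  1: 99 blocks
  2: 18 blocks
  3: 39 blocks
  4: 7 blocks
  → nearest: 4 (7 blocks)
Q3 at (16, -14):
  1: 13 blocks
  2: 68 blocks
  3: 61 blocks
  4: 87 blocks
  → nearest: 1 (13 blocks)
Q4 at (-15, -24):
  1: 36 blocks
  2: 63 blocks
  3: 40 blocks
  4: 66 blocks
  → nearest: 1 (36 blocks)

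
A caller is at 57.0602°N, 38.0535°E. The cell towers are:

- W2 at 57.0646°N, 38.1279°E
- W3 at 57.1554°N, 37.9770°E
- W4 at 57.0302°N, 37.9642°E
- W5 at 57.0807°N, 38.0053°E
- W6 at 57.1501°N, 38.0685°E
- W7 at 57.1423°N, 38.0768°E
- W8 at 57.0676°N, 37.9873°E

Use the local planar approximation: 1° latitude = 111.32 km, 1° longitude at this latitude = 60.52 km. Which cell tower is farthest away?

W3

Distances from 57.0602°N, 38.0535°E:
W2: √((0.0044·111.32)² + (0.0744·60.52)²) = √(0.239912 + 20.274199) = 4.5293 km
W3: √((0.0952·111.32)² + (-0.0765·60.52)²) = √(112.310482 + 21.434863) = 11.5648 km
W4: √((-0.0300·111.32)² + (-0.0893·60.52)²) = √(11.152928 + 29.207928) = 6.3530 km
W5: √((0.0205·111.32)² + (-0.0482·60.52)²) = √(5.207798 + 8.509262) = 3.7037 km
W6: √((0.0899·111.32)² + (0.0150·60.52)²) = √(100.153419 + 0.824101) = 10.0488 km
W7: √((0.0821·111.32)² + (0.0233·60.52)²) = √(83.528121 + 1.988427) = 9.2475 km
W8: √((0.0074·111.32)² + (-0.0662·60.52)²) = √(0.678594 + 16.051433) = 4.0902 km
Maximum: W3 at 11.5648 km.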